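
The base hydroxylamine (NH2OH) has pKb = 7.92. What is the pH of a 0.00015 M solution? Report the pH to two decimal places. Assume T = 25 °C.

pH = 8.13

NH2OH + H2O ⇌ NH3OH+ + OH-
Kb = 10^(−7.92) = 1.20 × 10^-8
From the ICE table, Kb = [OH-]²/(0.00015 − [OH-]) = 1.20 × 10^-8.
Since Kb ≪ C₀, [OH-] ≈ √(Kb·C₀) = 1.34 × 10^-6 M.
pOH = −log(1.34 × 10^-6) = 5.87; pH = 14.00 − 5.87 = 8.13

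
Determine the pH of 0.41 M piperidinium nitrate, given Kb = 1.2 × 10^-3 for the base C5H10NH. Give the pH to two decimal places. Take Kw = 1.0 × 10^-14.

C5H10NH2+ is the conjugate acid of the weak base C5H10NH.
Ka = Kw/Kb = 1.0×10^-14 / 1.2 × 10^-3 = 8.33 × 10^-12
Ka = [H+]²/(0.41 − [H+]) = 8.33 × 10^-12
Since Ka ≪ C₀, [H+] ≈ √(Ka·C₀) = 1.85 × 10^-6 M.
([H+]/C₀ = 0.00045% < 5%, so the approximation holds.)
pH = −log(1.85 × 10^-6) = 5.73

pH = 5.73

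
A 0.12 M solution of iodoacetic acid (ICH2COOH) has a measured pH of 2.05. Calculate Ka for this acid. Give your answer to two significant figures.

Ka = 7.2 × 10^-4

[H+] = 10^(-2.05) = 8.91 × 10^-3 M
At equilibrium [HA] = 0.12 − 8.91 × 10^-3 = 1.11 × 10^-1 M
Ka = [H+][A-]/[HA] = (8.91 × 10^-3)² / 1.11 × 10^-1 = 7.2 × 10^-4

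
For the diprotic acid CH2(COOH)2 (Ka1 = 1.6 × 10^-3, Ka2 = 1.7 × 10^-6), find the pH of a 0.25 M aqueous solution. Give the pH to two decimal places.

pH = 1.72

Since Ka1 ≫ Ka2, the first ionization dominates [H+].
Ka1 = x²/(0.25 − x) = 1.6 × 10^-3
Solving the quadratic: x = (−Ka1 + √(Ka1² + 4·Ka1·C₀))/2 = 1.92 × 10^-2 M
pH = −log(1.92 × 10^-2) = 1.72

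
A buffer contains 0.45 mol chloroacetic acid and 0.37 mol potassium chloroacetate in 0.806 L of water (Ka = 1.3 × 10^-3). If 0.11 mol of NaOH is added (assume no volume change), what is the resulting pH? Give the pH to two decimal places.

OH- converts ClCH2COOH to ClCH2COO-: ClCH2COOH → 0.34 mol, ClCH2COO- → 0.48 mol.
pKa = −log(1.3 × 10^-3) = 2.886
pH = pKa + log([A⁻]/[HA]) = 2.886 + log(0.48/0.34) = 2.886 +0.150

pH = 3.04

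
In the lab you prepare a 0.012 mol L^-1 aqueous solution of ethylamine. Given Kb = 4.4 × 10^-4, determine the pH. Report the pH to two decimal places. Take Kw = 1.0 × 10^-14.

pH = 11.32

C2H5NH2 + H2O ⇌ C2H5NH3+ + OH-
Kb = [OH-]²/(0.012 − [OH-]) = 4.4 × 10^-4
The 5% rule fails; solving [OH-]² + Kb·[OH-] − Kb·C₀ = 0 exactly:
[OH-] = [−0.00044 + √(0.00044² + 2.11e-05)]/2 = 2.09 × 10^-3 M
pOH = −log(2.09 × 10^-3) = 2.68; pH = 14.00 − 2.68 = 11.32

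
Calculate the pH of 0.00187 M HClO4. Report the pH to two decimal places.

HClO4 is a strong acid and dissociates completely, so [H+] = 0.00187 M.
pH = -log(0.00187) = 2.73

pH = 2.73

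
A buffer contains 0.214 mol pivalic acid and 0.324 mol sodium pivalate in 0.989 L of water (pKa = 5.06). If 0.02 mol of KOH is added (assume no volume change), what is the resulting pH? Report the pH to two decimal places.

pH = 5.31

OH- converts (CH3)3CCOOH to (CH3)3CCOO-: (CH3)3CCOOH → 0.194 mol, (CH3)3CCOO- → 0.344 mol.
pH = pKa + log(n_(CH3)3CCOO-/n_(CH3)3CCOOH) = 5.06 + log(0.344/0.194) = 5.06 + (+0.249)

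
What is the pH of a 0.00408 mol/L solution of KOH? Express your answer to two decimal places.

pH = 11.61

KOH is a strong base; [OH-] = 0.00408 M.
pOH = -log(0.00408) = 2.39
pH = 14.00 - 2.39 = 11.61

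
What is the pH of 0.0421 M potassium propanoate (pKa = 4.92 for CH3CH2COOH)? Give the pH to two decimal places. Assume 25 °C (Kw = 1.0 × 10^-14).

pH = 8.77

CH3CH2COO- is the conjugate base of the weak acid CH3CH2COOH.
Ka = 10^(−4.92) = 1.20 × 10^-5
Kb = Kw/Ka = 1.0×10^-14 / 1.20 × 10^-5 = 8.33 × 10^-10
Let x = [OH-] at equilibrium. Kb = x²/(0.0421 − x).
Assume x ≪ 0.0421: x ≈ √(8.33 × 10^-10 × 0.0421) = 5.92 × 10^-6 M
(x/C₀ = 0.014% < 5%, so the approximation holds.)
pOH = −log(5.92 × 10^-6) = 5.23; pH = 14.00 − 5.23 = 8.77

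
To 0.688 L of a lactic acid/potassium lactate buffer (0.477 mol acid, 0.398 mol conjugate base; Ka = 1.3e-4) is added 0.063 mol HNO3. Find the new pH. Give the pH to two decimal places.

pH = 3.68

Added H+ converts CH3CH(OH)COO- to CH3CH(OH)COOH: CH3CH(OH)COOH → 0.54 mol, CH3CH(OH)COO- → 0.335 mol.
pKa = −log(1.3 × 10^-4) = 3.886
pH = pKa + log([A⁻]/[HA]) = 3.886 + log(0.335/0.54) = 3.886 -0.207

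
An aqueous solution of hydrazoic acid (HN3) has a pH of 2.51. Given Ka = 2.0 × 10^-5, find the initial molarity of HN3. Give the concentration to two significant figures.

[H+] = 10^(-2.51) = 3.09 × 10^-3 M = x
Ka = x²/(C₀ − x) ⇒ C₀ = x + x²/Ka
C₀ = 3.09 × 10^-3 + (3.09 × 10^-3)²/(2.0 × 10^-5) = 4.80 × 10^-1 M

C₀ = 4.8 × 10^-1 M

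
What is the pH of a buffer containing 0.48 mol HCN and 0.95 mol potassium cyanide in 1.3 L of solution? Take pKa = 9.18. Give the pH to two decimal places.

pH = 9.48

pH = pKa + log([A⁻]/[HA]) = 9.18 + log(0.95/0.48)
pH = 9.18 + (+0.296) = 9.48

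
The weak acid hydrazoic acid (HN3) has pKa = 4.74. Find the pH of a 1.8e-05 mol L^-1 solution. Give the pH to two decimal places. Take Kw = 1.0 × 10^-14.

pH = 4.95

HN3 ⇌ N3- + H+
Ka = 10^(−4.74) = 1.82 × 10^-5
From the ICE table, Ka = [H+]²/(1.8e-05 − [H+]) = 1.82 × 10^-5.
Here C₀/Ka ≈ 0.989, so the small-[H+] approximation fails. Use the quadratic:
[H+] = [−1.82e-05 + √(1.82e-05² + 1.31e-09)]/2 = 1.12 × 10^-5 M
pH = −log[H+] = −log(1.12 × 10^-5) = 4.95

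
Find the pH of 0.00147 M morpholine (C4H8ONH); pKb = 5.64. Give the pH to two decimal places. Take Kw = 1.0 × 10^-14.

C4H8ONH + H2O ⇌ C4H8ONH2+ + OH-
Kb = 10^(−5.64) = 2.29 × 10^-6
From the ICE table, Kb = x²/(0.00147 − x) = 2.29 × 10^-6.
Neglecting x in the denominator: x = √(2.29 × 10^-6 × 0.00147) = 5.80 × 10^-5 M
Check: 3.9% ionized — well under 5%, approximation valid.
pOH = −log(5.80 × 10^-5) = 4.24; pH = 14.00 − 4.24 = 9.76

pH = 9.76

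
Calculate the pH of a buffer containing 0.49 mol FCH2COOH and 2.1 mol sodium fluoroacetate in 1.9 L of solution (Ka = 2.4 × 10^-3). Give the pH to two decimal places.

pH = 3.25

pKa = −log(2.4 × 10^-3) = 2.620
Using pH = pKa + log([base]/[acid]) with [base]/[acid] = 2.1/0.49:
pH = 2.620 + (+0.632) = 3.25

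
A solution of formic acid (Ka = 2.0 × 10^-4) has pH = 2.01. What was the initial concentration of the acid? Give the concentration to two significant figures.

C₀ = 4.9 × 10^-1 M

[H+] = 10^(-2.01) = 9.77 × 10^-3 M = x
Ka = x²/(C₀ − x) ⇒ C₀ = x + x²/Ka
C₀ = 9.77 × 10^-3 + (9.77 × 10^-3)²/(2.0 × 10^-4) = 4.87 × 10^-1 M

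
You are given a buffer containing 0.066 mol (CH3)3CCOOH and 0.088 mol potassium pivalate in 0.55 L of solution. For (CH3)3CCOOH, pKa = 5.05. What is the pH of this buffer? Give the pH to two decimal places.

Using pH = pKa + log([base]/[acid]) with [base]/[acid] = 0.088/0.066:
pH = 5.05 + (+0.125) = 5.17

pH = 5.17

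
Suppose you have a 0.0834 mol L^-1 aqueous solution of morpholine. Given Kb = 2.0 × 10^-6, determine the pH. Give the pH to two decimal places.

pH = 10.61

C4H8ONH + H2O ⇌ C4H8ONH2+ + OH-
Kb = [OH-]²/(0.0834 − [OH-]) = 2.0 × 10^-6
Neglecting [OH-] in the denominator: [OH-] = √(2.0 × 10^-6 × 0.0834) = 4.08 × 10^-4 M
([OH-]/C₀ = 0.49% < 5%, so the approximation holds.)
pOH = 3.39, so pH = 14.00 − pOH = 10.61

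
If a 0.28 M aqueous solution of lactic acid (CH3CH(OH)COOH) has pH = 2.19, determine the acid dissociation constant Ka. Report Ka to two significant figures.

Ka = 1.5 × 10^-4

[H+] = 10^(-2.19) = 6.46 × 10^-3 M
At equilibrium [HA] = 0.28 − 6.46 × 10^-3 = 2.74 × 10^-1 M
Ka = [H+][A-]/[HA] = (6.46 × 10^-3)² / 2.74 × 10^-1 = 1.5 × 10^-4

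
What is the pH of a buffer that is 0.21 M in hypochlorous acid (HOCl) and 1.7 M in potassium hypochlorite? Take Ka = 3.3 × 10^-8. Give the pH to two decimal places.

pKa = −log(3.3 × 10^-8) = 7.481
Using pH = pKa + log([base]/[acid]) with [base]/[acid] = 1.7/0.21:
pH = 7.481 + (+0.908) = 8.39

pH = 8.39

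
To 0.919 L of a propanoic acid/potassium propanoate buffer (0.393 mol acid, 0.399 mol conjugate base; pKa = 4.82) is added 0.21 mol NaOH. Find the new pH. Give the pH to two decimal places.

OH- converts CH3CH2COOH to CH3CH2COO-: CH3CH2COOH → 0.183 mol, CH3CH2COO- → 0.609 mol.
pH = pKa + log(n_CH3CH2COO-/n_CH3CH2COOH) = 4.82 + log(0.609/0.183) = 4.82 + (+0.522)

pH = 5.34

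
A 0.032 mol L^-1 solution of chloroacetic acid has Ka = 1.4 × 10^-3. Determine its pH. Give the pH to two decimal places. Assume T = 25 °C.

ClCH2COOH ⇌ ClCH2COO- + H+
Ka = [H+]²/(0.032 − [H+]) = 1.4 × 10^-3
The 5% rule fails; solving [H+]² + Ka·[H+] − Ka·C₀ = 0 exactly:
[H+] = [−0.0014 + √(0.0014² + 0.000179)]/2 = 6.03 × 10^-3 M
pH = −log[H+] = −log(6.03 × 10^-3) = 2.22

pH = 2.22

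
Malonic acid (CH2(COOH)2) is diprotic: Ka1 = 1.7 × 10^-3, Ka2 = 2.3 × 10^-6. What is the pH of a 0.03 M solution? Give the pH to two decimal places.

Ka1 ≫ Ka2, so treat the first dissociation as the only significant source of H+.
Ka1 = x²/(0.03 − x) = 1.7 × 10^-3
Solving the quadratic: x = (−Ka1 + √(Ka1² + 4·Ka1·C₀))/2 = 6.34 × 10^-3 M
pH = −log(6.34 × 10^-3) = 2.20

pH = 2.20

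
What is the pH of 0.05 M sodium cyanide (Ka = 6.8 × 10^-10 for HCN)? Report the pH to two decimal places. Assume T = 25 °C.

CN- is the conjugate base of the weak acid HCN.
Kb = Kw/Ka = 1.0×10^-14 / 6.8 × 10^-10 = 1.47 × 10^-5
From the ICE table, Kb = [OH-]²/(0.05 − [OH-]) = 1.47 × 10^-5.
Since Kb ≪ C₀, [OH-] ≈ √(Kb·C₀) = 8.57 × 10^-4 M.
pOH = −log(8.57 × 10^-4) = 3.07; pH = 14.00 − 3.07 = 10.93

pH = 10.93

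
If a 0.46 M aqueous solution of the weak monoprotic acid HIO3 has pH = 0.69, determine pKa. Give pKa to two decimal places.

[H+] = 10^(-0.69) = 2.04 × 10^-1 M
At equilibrium [HA] = 0.46 − 2.04 × 10^-1 = 2.56 × 10^-1 M
Ka = [H+][A-]/[HA] = (2.04 × 10^-1)² / 2.56 × 10^-1 = 1.63 × 10^-1
pKa = -log(1.63 × 10^-1) = 0.79

pKa = 0.79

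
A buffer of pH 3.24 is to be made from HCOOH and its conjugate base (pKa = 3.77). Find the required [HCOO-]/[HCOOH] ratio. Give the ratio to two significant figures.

pH = pKa + log(r) ⇒ log(r) = 3.24 − 3.77 = -0.53
r = [HCOO-]/[HCOOH] = 10^(-0.53) = 0.295

ratio = 0.30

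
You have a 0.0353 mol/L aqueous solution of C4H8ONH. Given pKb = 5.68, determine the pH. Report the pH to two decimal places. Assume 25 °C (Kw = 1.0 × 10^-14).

pH = 10.43

C4H8ONH + H2O ⇌ C4H8ONH2+ + OH-
Kb = 10^(−5.68) = 2.09 × 10^-6
From the ICE table, Kb = x²/(0.0353 − x) = 2.09 × 10^-6.
Assume x ≪ 0.0353: x ≈ √(2.09 × 10^-6 × 0.0353) = 2.72 × 10^-4 M
Check: 0.77% ionized — well under 5%, approximation valid.
pOH = −log(2.72 × 10^-4) = 3.57; pH = 14.00 − 3.57 = 10.43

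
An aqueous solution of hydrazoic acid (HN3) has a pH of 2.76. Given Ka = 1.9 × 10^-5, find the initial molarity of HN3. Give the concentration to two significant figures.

[H+] = 10^(-2.76) = 1.74 × 10^-3 M = x
Ka = x²/(C₀ − x) ⇒ C₀ = x + x²/Ka
C₀ = 1.74 × 10^-3 + (1.74 × 10^-3)²/(1.9 × 10^-5) = 1.61 × 10^-1 M

C₀ = 1.6 × 10^-1 M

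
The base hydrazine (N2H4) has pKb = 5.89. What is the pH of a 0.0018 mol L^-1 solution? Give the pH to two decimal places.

pH = 9.68

N2H4 + H2O ⇌ N2H5+ + OH-
Kb = 10^(−5.89) = 1.29 × 10^-6
Kb = x²/(0.0018 − x) = 1.29 × 10^-6
Neglecting x in the denominator: x = √(1.29 × 10^-6 × 0.0018) = 4.82 × 10^-5 M
Check: 2.7% ionized — well under 5%, approximation valid.
pOH = 4.32, so pH = 14.00 − pOH = 9.68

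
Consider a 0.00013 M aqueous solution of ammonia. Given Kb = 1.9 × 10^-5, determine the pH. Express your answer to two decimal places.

pH = 9.61

NH3 + H2O ⇌ NH4+ + OH-
From the ICE table, Kb = x²/(0.00013 − x) = 1.9 × 10^-5.
x is not negligible relative to C₀; solve x² + 1.9e-05·x − 2.47e-09 = 0.
x = [−1.9e-05 + √(1.9e-05² + 9.88e-09)]/2 = 4.11 × 10^-5 M
pOH = −log(4.11 × 10^-5) = 4.39; pH = 14.00 − 4.39 = 9.61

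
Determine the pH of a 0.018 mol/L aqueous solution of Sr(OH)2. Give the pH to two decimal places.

Sr(OH)2 is a strong base (each formula unit releases 2 OH-); [OH-] = 0.036 M.
pOH = -log(0.036) = 1.44
pH = 14.00 - 1.44 = 12.56

pH = 12.56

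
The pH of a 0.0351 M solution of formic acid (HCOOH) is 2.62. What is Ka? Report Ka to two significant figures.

[H+] = 10^(-2.62) = 2.40 × 10^-3 M
At equilibrium [HA] = 0.0351 − 2.40 × 10^-3 = 3.27 × 10^-2 M
Ka = [H+][A-]/[HA] = (2.40 × 10^-3)² / 3.27 × 10^-2 = 1.8 × 10^-4

Ka = 1.8 × 10^-4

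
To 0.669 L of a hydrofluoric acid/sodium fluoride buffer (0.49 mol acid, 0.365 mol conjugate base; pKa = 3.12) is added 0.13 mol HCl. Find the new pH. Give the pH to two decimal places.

pH = 2.70

After neutralization: n(HF) = 0.62 mol, n(F-) = 0.235 mol.
pH = pKa + log(n_F-/n_HF) = 3.12 + log(0.235/0.62) = 3.12 + (-0.421)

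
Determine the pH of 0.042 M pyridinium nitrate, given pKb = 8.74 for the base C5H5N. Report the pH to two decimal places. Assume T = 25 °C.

pH = 3.32

C5H5NH+ is the conjugate acid of the weak base C5H5N.
Kb = 10^(−8.74) = 1.82 × 10^-9
Ka = Kw/Kb = 1.0×10^-14 / 1.82 × 10^-9 = 5.49 × 10^-6
From the ICE table, Ka = x²/(0.042 − x) = 5.49 × 10^-6.
Since Ka ≪ C₀, x ≈ √(Ka·C₀) = 4.80 × 10^-4 M.
Check: 1.1% ionized — well under 5%, approximation valid.
pH = −log(4.80 × 10^-4) = 3.32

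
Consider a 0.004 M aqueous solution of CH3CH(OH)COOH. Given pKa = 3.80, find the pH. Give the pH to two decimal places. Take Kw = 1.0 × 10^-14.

pH = 3.14

CH3CH(OH)COOH ⇌ CH3CH(OH)COO- + H+
Ka = 10^(−3.80) = 1.58 × 10^-4
Ka = x²/(0.004 − x) = 1.58 × 10^-4
The 5% rule fails; solving x² + Ka·x − Ka·C₀ = 0 exactly:
x = [−0.000158 + √(0.000158² + 2.53e-06)]/2 = 7.20 × 10^-4 M
pH = −log[H+] = −log(7.20 × 10^-4) = 3.14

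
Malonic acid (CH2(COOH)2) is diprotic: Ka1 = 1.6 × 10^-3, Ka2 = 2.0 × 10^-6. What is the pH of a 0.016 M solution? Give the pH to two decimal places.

Since Ka1 ≫ Ka2, the first ionization dominates [H+].
Ka1 = x²/(0.016 − x) = 1.6 × 10^-3
Solving the quadratic: x = (−Ka1 + √(Ka1² + 4·Ka1·C₀))/2 = 4.32 × 10^-3 M
pH = −log(4.32 × 10^-3) = 2.36

pH = 2.36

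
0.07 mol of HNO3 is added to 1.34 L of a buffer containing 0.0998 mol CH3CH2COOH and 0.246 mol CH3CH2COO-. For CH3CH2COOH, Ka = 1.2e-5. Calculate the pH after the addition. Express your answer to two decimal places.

After neutralization: n(CH3CH2COOH) = 0.17 mol, n(CH3CH2COO-) = 0.176 mol.
pKa = −log(1.2 × 10^-5) = 4.921
pH = pKa + log([A⁻]/[HA]) = 4.921 + log(0.176/0.17) = 4.921 +0.015

pH = 4.94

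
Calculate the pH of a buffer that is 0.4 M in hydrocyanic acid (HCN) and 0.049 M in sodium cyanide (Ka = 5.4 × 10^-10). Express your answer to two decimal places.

pKa = −log(5.4 × 10^-10) = 9.268
pH = pKa + log([A⁻]/[HA]) = 9.268 + log(0.049/0.4)
pH = 9.268 + (-0.912) = 8.36

pH = 8.36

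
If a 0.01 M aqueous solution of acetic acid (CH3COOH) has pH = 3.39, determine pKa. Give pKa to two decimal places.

pKa = 4.76

[H+] = 10^(-3.39) = 4.07 × 10^-4 M
At equilibrium [HA] = 0.01 − 4.07 × 10^-4 = 9.59 × 10^-3 M
Ka = [H+][A-]/[HA] = (4.07 × 10^-4)² / 9.59 × 10^-3 = 1.73 × 10^-5
pKa = -log(1.73 × 10^-5) = 4.76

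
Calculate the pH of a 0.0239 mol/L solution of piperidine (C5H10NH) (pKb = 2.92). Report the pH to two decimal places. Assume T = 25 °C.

pH = 11.68

C5H10NH + H2O ⇌ C5H10NH2+ + OH-
Kb = 10^(−2.92) = 1.20 × 10^-3
From the ICE table, Kb = [OH-]²/(0.0239 − [OH-]) = 1.20 × 10^-3.
The 5% rule fails; solving [OH-]² + Kb·[OH-] − Kb·C₀ = 0 exactly:
[OH-] = (−Kb + √(Kb² + 4·Kb·C₀))/2 = 4.79 × 10^-3 M
pOH = 2.32, so pH = 14.00 − pOH = 11.68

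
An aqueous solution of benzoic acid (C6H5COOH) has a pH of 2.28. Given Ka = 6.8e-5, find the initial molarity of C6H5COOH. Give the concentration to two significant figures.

[H+] = 10^(-2.28) = 5.25 × 10^-3 M = x
Ka = x²/(C₀ − x) ⇒ C₀ = x + x²/Ka
C₀ = 5.25 × 10^-3 + (5.25 × 10^-3)²/(6.8 × 10^-5) = 4.11 × 10^-1 M

C₀ = 4.1 × 10^-1 M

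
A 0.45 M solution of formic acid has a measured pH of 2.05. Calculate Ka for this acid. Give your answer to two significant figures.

Ka = 1.8 × 10^-4

[H+] = 10^(-2.05) = 8.91 × 10^-3 M
At equilibrium [HA] = 0.45 − 8.91 × 10^-3 = 4.41 × 10^-1 M
Ka = [H+][A-]/[HA] = (8.91 × 10^-3)² / 4.41 × 10^-1 = 1.8 × 10^-4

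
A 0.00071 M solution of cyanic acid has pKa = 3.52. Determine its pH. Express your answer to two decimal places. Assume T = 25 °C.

HOCN ⇌ OCN- + H+
Ka = 10^(−3.52) = 3.02 × 10^-4
From the ICE table, Ka = x²/(0.00071 − x) = 3.02 × 10^-4.
The 5% rule fails; solving x² + Ka·x − Ka·C₀ = 0 exactly:
x = [−0.000302 + √(0.000302² + 8.58e-07)]/2 = 3.36 × 10^-4 M
pH = −log[H+] = −log(3.36 × 10^-4) = 3.47

pH = 3.47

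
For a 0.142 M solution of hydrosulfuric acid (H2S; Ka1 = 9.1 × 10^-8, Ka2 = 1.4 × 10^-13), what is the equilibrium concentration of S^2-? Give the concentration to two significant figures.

First ionization gives [H+] ≈ [HS-] = 1.14 × 10^-4 M.
Second step: Ka2 = [H+][S^2-]/[HS-] ≈ [S^2-] (since [H+] ≈ [HS-]).
So [S^2-] ≈ Ka2.

1.4 × 10^-13 M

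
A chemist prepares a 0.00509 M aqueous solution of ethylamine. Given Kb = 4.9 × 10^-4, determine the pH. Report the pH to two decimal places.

C2H5NH2 + H2O ⇌ C2H5NH3+ + OH-
From the ICE table, Kb = [OH-]²/(0.00509 − [OH-]) = 4.9 × 10^-4.
[OH-] is not negligible relative to C₀; solve [OH-]² + 0.00049·[OH-] − 2.49e-06 = 0.
[OH-] = [−0.00049 + √(0.00049² + 9.98e-06)]/2 = 1.35 × 10^-3 M
pOH = 2.87, so pH = 14.00 − pOH = 11.13

pH = 11.13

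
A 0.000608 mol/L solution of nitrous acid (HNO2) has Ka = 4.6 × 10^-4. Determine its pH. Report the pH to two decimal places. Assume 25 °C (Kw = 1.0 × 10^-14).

HNO2 ⇌ NO2- + H+
Ka = x²/(0.000608 − x) = 4.6 × 10^-4
x is not negligible relative to C₀; solve x² + 0.00046·x − 2.8e-07 = 0.
x = (−Ka + √(Ka² + 4·Ka·C₀))/2 = 3.47 × 10^-4 M
pH = −log(3.47 × 10^-4) = 3.46

pH = 3.46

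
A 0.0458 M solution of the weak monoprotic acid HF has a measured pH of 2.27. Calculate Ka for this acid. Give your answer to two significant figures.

Ka = 7.1 × 10^-4

[H+] = 10^(-2.27) = 5.37 × 10^-3 M
At equilibrium [HA] = 0.0458 − 5.37 × 10^-3 = 4.04 × 10^-2 M
Ka = [H+][A-]/[HA] = (5.37 × 10^-3)² / 4.04 × 10^-2 = 7.1 × 10^-4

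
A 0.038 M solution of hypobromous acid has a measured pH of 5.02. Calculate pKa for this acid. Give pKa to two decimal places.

pKa = 8.62

[H+] = 10^(-5.02) = 9.55 × 10^-6 M
At equilibrium [HA] = 0.038 − 9.55 × 10^-6 = 3.80 × 10^-2 M
Ka = [H+][A-]/[HA] = (9.55 × 10^-6)² / 3.80 × 10^-2 = 2.40 × 10^-9
pKa = -log(2.40 × 10^-9) = 8.62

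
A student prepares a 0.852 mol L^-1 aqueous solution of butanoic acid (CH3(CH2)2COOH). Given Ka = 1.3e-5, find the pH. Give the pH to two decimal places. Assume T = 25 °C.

pH = 2.48

CH3(CH2)2COOH ⇌ CH3(CH2)2COO- + H+
Ka = x²/(0.852 − x) = 1.3 × 10^-5
Assume x ≪ 0.852: x ≈ √(1.3 × 10^-5 × 0.852) = 3.33 × 10^-3 M
(x/C₀ = 0.39% < 5%, so the approximation holds.)
pH = −log(3.33 × 10^-3) = 2.48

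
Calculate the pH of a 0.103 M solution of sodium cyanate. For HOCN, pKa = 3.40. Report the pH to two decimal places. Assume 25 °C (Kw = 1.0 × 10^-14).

OCN- is the conjugate base of the weak acid HOCN.
Ka = 10^(−3.40) = 3.98 × 10^-4
Kb = Kw/Ka = 1.0×10^-14 / 3.98 × 10^-4 = 2.51 × 10^-11
Let x = [OH-] at equilibrium. Kb = x²/(0.103 − x).
Since Kb ≪ C₀, x ≈ √(Kb·C₀) = 1.61 × 10^-6 M.
(x/C₀ = 0.0016% < 5%, so the approximation holds.)
pOH = 5.79, so pH = 14.00 − pOH = 8.21

pH = 8.21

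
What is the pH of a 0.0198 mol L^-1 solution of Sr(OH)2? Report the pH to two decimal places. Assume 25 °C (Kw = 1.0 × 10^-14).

pH = 12.60

Sr(OH)2 is a strong base (each formula unit releases 2 OH-); [OH-] = 0.0396 M.
pOH = -log(0.0396) = 1.40
pH = 14.00 - 1.40 = 12.60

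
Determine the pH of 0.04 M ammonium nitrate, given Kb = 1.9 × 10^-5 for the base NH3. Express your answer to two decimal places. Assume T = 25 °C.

NH4+ is the conjugate acid of the weak base NH3.
Ka = Kw/Kb = 1.0×10^-14 / 1.9 × 10^-5 = 5.26 × 10^-10
Ka = [H+]²/(0.04 − [H+]) = 5.26 × 10^-10
Assume [H+] ≪ 0.04: [H+] ≈ √(5.26 × 10^-10 × 0.04) = 4.59 × 10^-6 M
pH = −log[H+] = −log(4.59 × 10^-6) = 5.34

pH = 5.34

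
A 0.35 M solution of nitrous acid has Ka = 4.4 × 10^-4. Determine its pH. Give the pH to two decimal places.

pH = 1.91

HNO2 ⇌ NO2- + H+
From the ICE table, Ka = x²/(0.35 − x) = 4.4 × 10^-4.
Assume x ≪ 0.35: x ≈ √(4.4 × 10^-4 × 0.35) = 1.24 × 10^-2 M
Check: 3.5% ionized — well under 5%, approximation valid.
pH = −log(1.24 × 10^-2) = 1.91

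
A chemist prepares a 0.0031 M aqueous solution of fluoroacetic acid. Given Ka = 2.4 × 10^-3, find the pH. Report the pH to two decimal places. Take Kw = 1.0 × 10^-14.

FCH2COOH ⇌ FCH2COO- + H+
From the ICE table, Ka = [H+]²/(0.0031 − [H+]) = 2.4 × 10^-3.
Here C₀/Ka ≈ 1.29, so the small-[H+] approximation fails. Use the quadratic:
[H+] = (−Ka + √(Ka² + 4·Ka·C₀))/2 = 1.78 × 10^-3 M
pH = −log[H+] = −log(1.78 × 10^-3) = 2.75

pH = 2.75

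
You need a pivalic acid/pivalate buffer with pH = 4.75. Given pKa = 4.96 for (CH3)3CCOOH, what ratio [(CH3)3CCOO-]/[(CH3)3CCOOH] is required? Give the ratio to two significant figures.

ratio = 0.62

pH = pKa + log(r) ⇒ log(r) = 4.75 − 4.96 = -0.21
r = [(CH3)3CCOO-]/[(CH3)3CCOOH] = 10^(-0.21) = 0.617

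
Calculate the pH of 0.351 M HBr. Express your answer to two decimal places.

pH = 0.45

HBr is a strong acid and dissociates completely, so [H+] = 0.351 M.
pH = -log(0.351) = 0.45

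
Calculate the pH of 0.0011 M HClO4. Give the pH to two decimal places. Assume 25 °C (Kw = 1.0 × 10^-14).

pH = 2.96

HClO4 is a strong acid and dissociates completely, so [H+] = 0.0011 M.
pH = -log(0.0011) = 2.96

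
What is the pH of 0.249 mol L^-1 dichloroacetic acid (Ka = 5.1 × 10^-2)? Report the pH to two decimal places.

pH = 1.05

Cl2CHCOOH ⇌ Cl2CHCOO- + H+
Ka = [H+]²/(0.249 − [H+]) = 5.1 × 10^-2
[H+] is not negligible relative to C₀; solve [H+]² + 0.051·[H+] − 0.0127 = 0.
[H+] = [−0.051 + √(0.051² + 0.0508)]/2 = 9.00 × 10^-2 M
pH = −log(9.00 × 10^-2) = 1.05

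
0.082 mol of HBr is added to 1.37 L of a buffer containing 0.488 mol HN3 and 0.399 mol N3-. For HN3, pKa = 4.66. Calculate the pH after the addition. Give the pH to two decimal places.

pH = 4.41

After neutralization: n(HN3) = 0.57 mol, n(N3-) = 0.317 mol.
Henderson–Hasselbalch with mole ratio 0.317/0.57: pH = 4.66 + (-0.255)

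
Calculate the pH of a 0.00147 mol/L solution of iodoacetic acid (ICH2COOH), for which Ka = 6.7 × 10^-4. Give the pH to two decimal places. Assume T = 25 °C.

pH = 3.15

ICH2COOH ⇌ ICH2COO- + H+
Let x = [H+] at equilibrium. Ka = x²/(0.00147 − x).
The 5% rule fails; solving x² + Ka·x − Ka·C₀ = 0 exactly:
x = (−Ka + √(Ka² + 4·Ka·C₀))/2 = 7.12 × 10^-4 M
pH = −log(7.12 × 10^-4) = 3.15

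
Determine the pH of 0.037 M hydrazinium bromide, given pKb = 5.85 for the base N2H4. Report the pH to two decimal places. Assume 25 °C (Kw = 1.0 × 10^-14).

N2H5+ is the conjugate acid of the weak base N2H4.
Kb = 10^(−5.85) = 1.41 × 10^-6
Ka = Kw/Kb = 1.0×10^-14 / 1.41 × 10^-6 = 7.09 × 10^-9
From the ICE table, Ka = [H+]²/(0.037 − [H+]) = 7.09 × 10^-9.
Assume [H+] ≪ 0.037: [H+] ≈ √(7.09 × 10^-9 × 0.037) = 1.62 × 10^-5 M
pH = −log[H+] = −log(1.62 × 10^-5) = 4.79

pH = 4.79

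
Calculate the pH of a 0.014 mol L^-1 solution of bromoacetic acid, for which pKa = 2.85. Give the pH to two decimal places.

BrCH2COOH ⇌ BrCH2COO- + H+
Ka = 10^(−2.85) = 1.41 × 10^-3
Ka = [H+]²/(0.014 − [H+]) = 1.41 × 10^-3
[H+] is not negligible relative to C₀; solve [H+]² + 0.00141·[H+] − 1.97e-05 = 0.
[H+] = [−0.00141 + √(0.00141² + 7.9e-05)]/2 = 3.79 × 10^-3 M
pH = −log(3.79 × 10^-3) = 2.42

pH = 2.42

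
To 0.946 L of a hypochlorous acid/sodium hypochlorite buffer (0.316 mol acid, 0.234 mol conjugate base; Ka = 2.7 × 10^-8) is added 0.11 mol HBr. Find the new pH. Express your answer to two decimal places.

Added H+ converts OCl- to HOCl: HOCl → 0.426 mol, OCl- → 0.124 mol.
pKa = −log(2.7 × 10^-8) = 7.569
Henderson–Hasselbalch with mole ratio 0.124/0.426: pH = 7.569 + (-0.536)

pH = 7.03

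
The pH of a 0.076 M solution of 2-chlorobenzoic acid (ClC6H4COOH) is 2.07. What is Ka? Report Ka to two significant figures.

[H+] = 10^(-2.07) = 8.51 × 10^-3 M
At equilibrium [HA] = 0.076 − 8.51 × 10^-3 = 6.75 × 10^-2 M
Ka = [H+][A-]/[HA] = (8.51 × 10^-3)² / 6.75 × 10^-2 = 1.1 × 10^-3

Ka = 1.1 × 10^-3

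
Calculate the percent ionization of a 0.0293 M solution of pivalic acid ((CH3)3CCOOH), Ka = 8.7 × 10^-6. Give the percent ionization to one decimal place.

(CH3)3CCOOH ⇌ (CH3)3CCOO- + H+; let x = [H+] at equilibrium.
x ≈ √(Ka·C₀) = √(8.7 × 10^-6 × 0.0293) = 5.05 × 10^-4 M
Fraction ionized = 5.05 × 10^-4 / 0.0293 = 0.0172 → 1.7%

1.7%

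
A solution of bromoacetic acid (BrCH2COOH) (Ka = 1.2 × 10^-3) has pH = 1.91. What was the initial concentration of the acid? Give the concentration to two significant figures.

[H+] = 10^(-1.91) = 1.23 × 10^-2 M = x
Ka = x²/(C₀ − x) ⇒ C₀ = x + x²/Ka
C₀ = 1.23 × 10^-2 + (1.23 × 10^-2)²/(1.2 × 10^-3) = 1.38 × 10^-1 M

C₀ = 1.4 × 10^-1 M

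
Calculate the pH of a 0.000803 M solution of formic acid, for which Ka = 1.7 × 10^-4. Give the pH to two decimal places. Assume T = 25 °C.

pH = 3.53

HCOOH ⇌ HCOO- + H+
Ka = [H+]²/(0.000803 − [H+]) = 1.7 × 10^-4
Here C₀/Ka ≈ 4.72, so the small-[H+] approximation fails. Use the quadratic:
[H+] = [−0.00017 + √(0.00017² + 5.46e-07)]/2 = 2.94 × 10^-4 M
pH = −log(2.94 × 10^-4) = 3.53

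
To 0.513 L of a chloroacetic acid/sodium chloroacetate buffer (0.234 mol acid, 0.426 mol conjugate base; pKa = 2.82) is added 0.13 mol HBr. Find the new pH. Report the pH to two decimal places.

Added H+ converts ClCH2COO- to ClCH2COOH: ClCH2COOH → 0.364 mol, ClCH2COO- → 0.296 mol.
pH = pKa + log([A⁻]/[HA]) = 2.82 + log(0.296/0.364) = 2.82 -0.090

pH = 2.73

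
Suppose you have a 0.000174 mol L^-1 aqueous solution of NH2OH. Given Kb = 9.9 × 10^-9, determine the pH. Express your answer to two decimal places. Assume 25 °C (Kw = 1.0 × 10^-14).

NH2OH + H2O ⇌ NH3OH+ + OH-
From the ICE table, Kb = x²/(0.000174 − x) = 9.9 × 10^-9.
Assume x ≪ 0.000174: x ≈ √(9.9 × 10^-9 × 0.000174) = 1.31 × 10^-6 M
(x/C₀ = 0.75% < 5%, so the approximation holds.)
pOH = 5.88, so pH = 14.00 − pOH = 8.12

pH = 8.12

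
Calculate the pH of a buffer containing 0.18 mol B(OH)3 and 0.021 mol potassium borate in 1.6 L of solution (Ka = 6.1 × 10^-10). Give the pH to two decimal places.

pH = 8.28

pKa = −log(6.1 × 10^-10) = 9.215
pH = pKa + log([A⁻]/[HA]) = 9.215 + log(0.021/0.18)
pH = 9.215 + (-0.933) = 8.28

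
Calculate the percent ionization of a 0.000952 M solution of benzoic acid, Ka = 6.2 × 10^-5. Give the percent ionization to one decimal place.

C6H5COOH ⇌ C6H5COO- + H+; let x = [H+] at equilibrium.
Solve x² + 6.2e-05x − 5.9e-08 = 0 → x = 2.14 × 10^-4 M
Fraction ionized = 2.14 × 10^-4 / 0.000952 = 0.2248 → 22.5%

22.5%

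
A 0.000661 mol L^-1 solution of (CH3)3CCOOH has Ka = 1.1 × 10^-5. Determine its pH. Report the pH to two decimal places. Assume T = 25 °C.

(CH3)3CCOOH ⇌ (CH3)3CCOO- + H+
From the ICE table, Ka = x²/(0.000661 − x) = 1.1 × 10^-5.
Here C₀/Ka ≈ 60.1, so the small-x approximation fails. Use the quadratic:
x = (−Ka + √(Ka² + 4·Ka·C₀))/2 = 7.99 × 10^-5 M
pH = −log[H+] = −log(7.99 × 10^-5) = 4.10

pH = 4.10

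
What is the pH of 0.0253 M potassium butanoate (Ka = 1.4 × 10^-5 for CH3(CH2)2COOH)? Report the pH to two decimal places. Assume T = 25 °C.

pH = 8.63

CH3(CH2)2COO- is the conjugate base of the weak acid CH3(CH2)2COOH.
Kb = Kw/Ka = 1.0×10^-14 / 1.4 × 10^-5 = 7.14 × 10^-10
Kb = [OH-]²/(0.0253 − [OH-]) = 7.14 × 10^-10
Assume [OH-] ≪ 0.0253: [OH-] ≈ √(7.14 × 10^-10 × 0.0253) = 4.25 × 10^-6 M
([OH-]/C₀ = 0.017% < 5%, so the approximation holds.)
pOH = 5.37, so pH = 14.00 − pOH = 8.63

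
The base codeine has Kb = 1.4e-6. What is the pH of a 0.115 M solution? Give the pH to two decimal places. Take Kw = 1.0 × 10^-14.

pH = 10.60

C18H21NO3 + H2O ⇌ C18H22NO3+ + OH-
Kb = x²/(0.115 − x) = 1.4 × 10^-6
Neglecting x in the denominator: x = √(1.4 × 10^-6 × 0.115) = 4.01 × 10^-4 M
(x/C₀ = 0.35% < 5%, so the approximation holds.)
pOH = 3.40, so pH = 14.00 − pOH = 10.60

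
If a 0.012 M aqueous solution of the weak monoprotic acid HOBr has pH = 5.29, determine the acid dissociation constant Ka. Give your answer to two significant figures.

[H+] = 10^(-5.29) = 5.13 × 10^-6 M
At equilibrium [HA] = 0.012 − 5.13 × 10^-6 = 1.20 × 10^-2 M
Ka = [H+][A-]/[HA] = (5.13 × 10^-6)² / 1.20 × 10^-2 = 2.2 × 10^-9

Ka = 2.2 × 10^-9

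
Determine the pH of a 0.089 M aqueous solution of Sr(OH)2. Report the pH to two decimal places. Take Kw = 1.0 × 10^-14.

Sr(OH)2 is a strong base (each formula unit releases 2 OH-); [OH-] = 0.178 M.
pOH = -log(0.178) = 0.75
pH = 14.00 - 0.75 = 13.25

pH = 13.25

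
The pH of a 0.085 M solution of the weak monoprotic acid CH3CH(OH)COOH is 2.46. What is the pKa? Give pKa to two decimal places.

pKa = 3.83

[H+] = 10^(-2.46) = 3.47 × 10^-3 M
At equilibrium [HA] = 0.085 − 3.47 × 10^-3 = 8.15 × 10^-2 M
Ka = [H+][A-]/[HA] = (3.47 × 10^-3)² / 8.15 × 10^-2 = 1.48 × 10^-4
pKa = -log(1.48 × 10^-4) = 3.83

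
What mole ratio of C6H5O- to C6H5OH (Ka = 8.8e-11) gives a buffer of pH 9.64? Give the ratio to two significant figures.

ratio = 0.38

pKa = -log(8.8 × 10^-11) = 10.056
pH = pKa + log(r) ⇒ log(r) = 9.64 − 10.056 = -0.416
r = [C6H5O-]/[C6H5OH] = 10^(-0.416) = 0.384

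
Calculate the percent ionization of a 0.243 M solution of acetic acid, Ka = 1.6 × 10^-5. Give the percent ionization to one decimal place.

CH3COOH ⇌ CH3COO- + H+; let x = [H+] at equilibrium.
x ≈ √(Ka·C₀) = √(1.6 × 10^-5 × 0.243) = 1.97 × 10^-3 M
% ionization = x/C₀ × 100% = 1.97 × 10^-3/0.243 × 100% = 0.8%

0.8%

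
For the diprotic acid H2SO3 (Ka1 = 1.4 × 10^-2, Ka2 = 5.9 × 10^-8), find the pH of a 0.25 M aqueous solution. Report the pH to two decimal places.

pH = 1.28

Since Ka1 ≫ Ka2, the first ionization dominates [H+].
Ka1 = x²/(0.25 − x) = 1.4 × 10^-2
Solving the quadratic: x = (−Ka1 + √(Ka1² + 4·Ka1·C₀))/2 = 5.26 × 10^-2 M
pH = −log(5.26 × 10^-2) = 1.28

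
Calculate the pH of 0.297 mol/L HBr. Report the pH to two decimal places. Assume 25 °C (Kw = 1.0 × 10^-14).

HBr is a strong acid and dissociates completely, so [H+] = 0.297 M.
pH = -log(0.297) = 0.53

pH = 0.53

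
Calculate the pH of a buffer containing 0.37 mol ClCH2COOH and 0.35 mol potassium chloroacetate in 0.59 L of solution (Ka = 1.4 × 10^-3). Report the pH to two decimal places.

pKa = −log(1.4 × 10^-3) = 2.854
Using pH = pKa + log([base]/[acid]) with [base]/[acid] = 0.35/0.37:
pH = 2.854 + (-0.024) = 2.83

pH = 2.83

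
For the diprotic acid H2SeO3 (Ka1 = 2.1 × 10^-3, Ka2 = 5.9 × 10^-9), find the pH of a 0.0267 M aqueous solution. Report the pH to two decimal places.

Ka1 ≫ Ka2, so treat the first dissociation as the only significant source of H+.
Ka1 = x²/(0.0267 − x) = 2.1 × 10^-3
Solving the quadratic: x = (−Ka1 + √(Ka1² + 4·Ka1·C₀))/2 = 6.51 × 10^-3 M
pH = −log(6.51 × 10^-3) = 2.19

pH = 2.19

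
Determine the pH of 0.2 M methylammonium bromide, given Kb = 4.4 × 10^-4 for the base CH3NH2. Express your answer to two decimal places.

pH = 5.67

CH3NH3+ is the conjugate acid of the weak base CH3NH2.
Ka = Kw/Kb = 1.0×10^-14 / 4.4 × 10^-4 = 2.27 × 10^-11
From the ICE table, Ka = x²/(0.2 − x) = 2.27 × 10^-11.
Neglecting x in the denominator: x = √(2.27 × 10^-11 × 0.2) = 2.13 × 10^-6 M
(x/C₀ = 0.0011% < 5%, so the approximation holds.)
pH = −log[H+] = −log(2.13 × 10^-6) = 5.67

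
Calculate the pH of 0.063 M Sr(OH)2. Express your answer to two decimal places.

pH = 13.10

Sr(OH)2 is a strong base (each formula unit releases 2 OH-); [OH-] = 0.126 M.
pOH = -log(0.126) = 0.90
pH = 14.00 - 0.90 = 13.10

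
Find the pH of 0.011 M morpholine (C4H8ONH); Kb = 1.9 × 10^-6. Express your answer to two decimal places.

C4H8ONH + H2O ⇌ C4H8ONH2+ + OH-
Kb = [OH-]²/(0.011 − [OH-]) = 1.9 × 10^-6
Neglecting [OH-] in the denominator: [OH-] = √(1.9 × 10^-6 × 0.011) = 1.45 × 10^-4 M
Check: 1.3% ionized — well under 5%, approximation valid.
pOH = 3.84, so pH = 14.00 − pOH = 10.16

pH = 10.16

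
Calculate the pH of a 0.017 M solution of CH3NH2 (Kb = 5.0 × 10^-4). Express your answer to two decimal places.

CH3NH2 + H2O ⇌ CH3NH3+ + OH-
Let x = [OH-] at equilibrium. Kb = x²/(0.017 − x).
The 5% rule fails; solving x² + Kb·x − Kb·C₀ = 0 exactly:
x = (−Kb + √(Kb² + 4·Kb·C₀))/2 = 2.68 × 10^-3 M
pOH = 2.57, so pH = 14.00 − pOH = 11.43

pH = 11.43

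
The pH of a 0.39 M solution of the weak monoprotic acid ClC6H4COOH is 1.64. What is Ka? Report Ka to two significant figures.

[H+] = 10^(-1.64) = 2.29 × 10^-2 M
At equilibrium [HA] = 0.39 − 2.29 × 10^-2 = 3.67 × 10^-1 M
Ka = [H+][A-]/[HA] = (2.29 × 10^-2)² / 3.67 × 10^-1 = 1.4 × 10^-3

Ka = 1.4 × 10^-3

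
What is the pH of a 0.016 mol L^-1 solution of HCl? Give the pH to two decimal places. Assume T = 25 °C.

HCl is a strong acid and dissociates completely, so [H+] = 0.016 M.
pH = -log(0.016) = 1.80

pH = 1.80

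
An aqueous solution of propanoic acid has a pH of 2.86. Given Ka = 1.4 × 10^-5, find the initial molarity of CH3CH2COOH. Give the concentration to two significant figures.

[H+] = 10^(-2.86) = 1.38 × 10^-3 M = x
Ka = x²/(C₀ − x) ⇒ C₀ = x + x²/Ka
C₀ = 1.38 × 10^-3 + (1.38 × 10^-3)²/(1.4 × 10^-5) = 1.37 × 10^-1 M

C₀ = 1.4 × 10^-1 M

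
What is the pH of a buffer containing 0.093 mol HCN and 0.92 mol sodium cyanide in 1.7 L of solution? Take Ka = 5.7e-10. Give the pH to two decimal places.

pH = 10.24

pKa = −log(5.7 × 10^-10) = 9.244
Using pH = pKa + log([base]/[acid]) with [base]/[acid] = 0.92/0.093:
pH = 9.244 + (+0.995) = 10.24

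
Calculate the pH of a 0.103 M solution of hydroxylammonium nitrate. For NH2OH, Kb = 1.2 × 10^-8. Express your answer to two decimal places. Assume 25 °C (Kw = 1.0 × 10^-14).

pH = 3.53

NH3OH+ is the conjugate acid of the weak base NH2OH.
Ka = Kw/Kb = 1.0×10^-14 / 1.2 × 10^-8 = 8.33 × 10^-7
From the ICE table, Ka = x²/(0.103 − x) = 8.33 × 10^-7.
Assume x ≪ 0.103: x ≈ √(8.33 × 10^-7 × 0.103) = 2.93 × 10^-4 M
pH = −log[H+] = −log(2.93 × 10^-4) = 3.53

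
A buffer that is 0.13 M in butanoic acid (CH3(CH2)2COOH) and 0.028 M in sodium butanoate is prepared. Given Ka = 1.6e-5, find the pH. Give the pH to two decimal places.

pKa = −log(1.6 × 10^-5) = 4.796
Using pH = pKa + log([base]/[acid]) with [base]/[acid] = 0.028/0.13:
pH = 4.796 + (-0.667) = 4.13

pH = 4.13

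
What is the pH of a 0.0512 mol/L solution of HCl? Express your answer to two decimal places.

pH = 1.29

HCl is a strong acid and dissociates completely, so [H+] = 0.0512 M.
pH = -log(0.0512) = 1.29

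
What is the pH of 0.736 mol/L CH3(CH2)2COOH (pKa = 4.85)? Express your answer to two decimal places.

pH = 2.49

CH3(CH2)2COOH ⇌ CH3(CH2)2COO- + H+
Ka = 10^(−4.85) = 1.41 × 10^-5
From the ICE table, Ka = [H+]²/(0.736 − [H+]) = 1.41 × 10^-5.
Since Ka ≪ C₀, [H+] ≈ √(Ka·C₀) = 3.22 × 10^-3 M.
([H+]/C₀ = 0.44% < 5%, so the approximation holds.)
pH = −log(3.22 × 10^-3) = 2.49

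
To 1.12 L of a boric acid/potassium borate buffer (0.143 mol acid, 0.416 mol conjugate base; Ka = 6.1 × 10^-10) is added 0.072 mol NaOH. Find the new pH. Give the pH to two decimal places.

OH- converts B(OH)3 to B(OH)4-: B(OH)3 → 0.071 mol, B(OH)4- → 0.488 mol.
pKa = −log(6.1 × 10^-10) = 9.215
pH = pKa + log(n_B(OH)4-/n_B(OH)3) = 9.215 + log(0.488/0.071) = 9.215 + (+0.837)

pH = 10.05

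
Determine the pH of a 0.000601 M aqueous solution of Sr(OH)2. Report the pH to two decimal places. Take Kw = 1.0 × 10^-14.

Sr(OH)2 is a strong base (each formula unit releases 2 OH-); [OH-] = 0.0012 M.
pOH = -log(0.0012) = 2.92
pH = 14.00 - 2.92 = 11.08

pH = 11.08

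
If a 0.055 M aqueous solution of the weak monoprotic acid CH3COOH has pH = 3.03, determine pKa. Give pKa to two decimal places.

[H+] = 10^(-3.03) = 9.33 × 10^-4 M
At equilibrium [HA] = 0.055 − 9.33 × 10^-4 = 5.41 × 10^-2 M
Ka = [H+][A-]/[HA] = (9.33 × 10^-4)² / 5.41 × 10^-2 = 1.61 × 10^-5
pKa = -log(1.61 × 10^-5) = 4.79

pKa = 4.79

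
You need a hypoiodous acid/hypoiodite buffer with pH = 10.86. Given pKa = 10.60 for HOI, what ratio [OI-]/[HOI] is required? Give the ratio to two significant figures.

ratio = 1.8

pH = pKa + log(r) ⇒ log(r) = 10.86 − 10.60 = +0.26
r = [OI-]/[HOI] = 10^(+0.26) = 1.82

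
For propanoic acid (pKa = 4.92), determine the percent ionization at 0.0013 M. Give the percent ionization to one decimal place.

CH3CH2COOH ⇌ CH3CH2COO- + H+; let x = [H+] at equilibrium.
Ka = 10^(−4.92) = 1.20 × 10^-5
Solve x² + 1.2e-05x − 1.56e-08 = 0 → x = 1.19 × 10^-4 M
% ionization = x/C₀ × 100% = 1.19 × 10^-4/0.0013 × 100% = 9.2%

9.2%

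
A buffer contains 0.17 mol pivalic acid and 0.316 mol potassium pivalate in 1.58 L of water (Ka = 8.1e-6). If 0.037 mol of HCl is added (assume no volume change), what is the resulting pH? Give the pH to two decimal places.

pH = 5.22

Added H+ converts (CH3)3CCOO- to (CH3)3CCOOH: (CH3)3CCOOH → 0.207 mol, (CH3)3CCOO- → 0.279 mol.
pKa = −log(8.1 × 10^-6) = 5.092
pH = pKa + log(n_(CH3)3CCOO-/n_(CH3)3CCOOH) = 5.092 + log(0.279/0.207) = 5.092 + (+0.130)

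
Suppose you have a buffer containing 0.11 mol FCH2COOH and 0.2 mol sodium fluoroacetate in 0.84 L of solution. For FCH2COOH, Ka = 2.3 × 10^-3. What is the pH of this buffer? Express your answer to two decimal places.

pKa = −log(2.3 × 10^-3) = 2.638
Henderson–Hasselbalch: pH = pKa + log([FCH2COO-]/[FCH2COOH]) = 2.638 + log(0.2/0.11)
pH = 2.638 + (+0.260) = 2.90

pH = 2.90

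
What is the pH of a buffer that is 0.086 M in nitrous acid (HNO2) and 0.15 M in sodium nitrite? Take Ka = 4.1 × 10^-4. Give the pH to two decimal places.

pH = 3.63

pKa = −log(4.1 × 10^-4) = 3.387
Using pH = pKa + log([base]/[acid]) with [base]/[acid] = 0.15/0.086:
pH = 3.387 + (+0.242) = 3.63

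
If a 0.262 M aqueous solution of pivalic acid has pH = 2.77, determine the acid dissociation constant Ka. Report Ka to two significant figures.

Ka = 1.1 × 10^-5

[H+] = 10^(-2.77) = 1.70 × 10^-3 M
At equilibrium [HA] = 0.262 − 1.70 × 10^-3 = 2.60 × 10^-1 M
Ka = [H+][A-]/[HA] = (1.70 × 10^-3)² / 2.60 × 10^-1 = 1.1 × 10^-5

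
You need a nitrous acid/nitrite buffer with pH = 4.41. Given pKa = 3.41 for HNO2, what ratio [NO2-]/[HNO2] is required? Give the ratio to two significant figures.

ratio = 10

pH = pKa + log(r) ⇒ log(r) = 4.41 − 3.41 = +1.00
r = [NO2-]/[HNO2] = 10^(+1.00) = 10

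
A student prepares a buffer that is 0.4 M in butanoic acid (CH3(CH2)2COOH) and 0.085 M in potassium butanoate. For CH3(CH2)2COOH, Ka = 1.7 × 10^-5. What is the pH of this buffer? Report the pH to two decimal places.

pKa = −log(1.7 × 10^-5) = 4.770
Henderson–Hasselbalch: pH = pKa + log([CH3(CH2)2COO-]/[CH3(CH2)2COOH]) = 4.770 + log(0.085/0.4)
pH = 4.770 + (-0.673) = 4.10

pH = 4.10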